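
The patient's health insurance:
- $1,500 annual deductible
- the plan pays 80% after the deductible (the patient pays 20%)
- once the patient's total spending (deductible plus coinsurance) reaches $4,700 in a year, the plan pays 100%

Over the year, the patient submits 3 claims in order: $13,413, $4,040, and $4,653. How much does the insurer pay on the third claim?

$4,643.60

Claim 1 ($13,413): $1,500 finishes the deductible; $11,913 goes to coinsurance; 20% of $11,913 = $2,382.60. Patient owes $3,882.60 (running OOP $3,882.60). Plan pays $13,413 − $3,882.60 = $9,530.40.
Claim 2 ($4,040): deductible met; 20% of $4,040 = $808. Patient owes $808 (running OOP $4,690.60). Insurer: $4,040 − $808 = $3,232.
Claim 3 ($4,653): deductible already satisfied, so patient's share is 20% × $4,653 = $930.60. That would push OOP to $5,621.20, over the $4,700 cap, so patient pays $4,700 − $4,690.60 = $9.40. Insurer: $4,653 − $9.40 = $4,643.60.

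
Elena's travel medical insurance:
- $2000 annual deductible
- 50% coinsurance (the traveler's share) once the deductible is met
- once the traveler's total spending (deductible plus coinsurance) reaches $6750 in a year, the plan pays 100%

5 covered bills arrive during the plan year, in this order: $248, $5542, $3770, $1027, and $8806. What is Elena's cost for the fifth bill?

Bill 1, $248: all of it applies to the deductible. Traveler owes $248 (running OOP $248).
Bill 2, $5542: deductible takes $1752, $3790 remains; 50% of $3790 = $1895. Cost to traveler: $3647. OOP to date $3895.
Bill 3, $3770: 50% coinsurance on $3770 = $1885. Traveler owes $1885 (running OOP $5780).
Bill 4, $1027: deductible met; 50% of $1027 = $513.50. Traveler owes $513.50 (running OOP $6293.50).
Bill 5, $8806: deductible met; 50% of $8806 = $4403. Adding that to $6293.50 gives $10696.50, past the $6750 cap; traveler pays only $6750 − $6293.50 = $456.50.

$456.50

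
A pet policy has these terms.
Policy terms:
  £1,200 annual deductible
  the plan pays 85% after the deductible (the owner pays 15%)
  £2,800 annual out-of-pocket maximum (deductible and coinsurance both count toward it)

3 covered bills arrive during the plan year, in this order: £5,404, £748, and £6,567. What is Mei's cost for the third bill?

Bill 1, £5,404: £1,200 finishes the deductible; £4,204 goes to coinsurance; coinsurance £4,204 × 15% = £630.60. Owner owes £1,830.60 (running OOP £1,830.60).
Bill 2, £748: deductible met; 15% of £748 = £112.20. Cost to owner: £112.20. OOP to date £1,942.80.
Bill 3, £6,567: deductible already satisfied, so owner's share is 15% × £6,567 = £985.05. That would push OOP to £2,927.85, over the £2,800 cap, so owner pays £2,800 − £1,942.80 = £857.20.

£857.20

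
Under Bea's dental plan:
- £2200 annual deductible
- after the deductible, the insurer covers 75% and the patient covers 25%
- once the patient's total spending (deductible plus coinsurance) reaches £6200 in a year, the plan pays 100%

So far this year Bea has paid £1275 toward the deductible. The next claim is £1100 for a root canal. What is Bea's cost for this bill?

Deductible still to meet: £2200 − £1275 = £925.
After the £925 deductible portion, £1100 − £925 = £175 is subject to coinsurance.
Coinsurance: £175 × 25% = £43.75.
That puts the patient's cost at £925 + £43.75 = £968.75 before any cap.
Total out-of-pocket so far would be £1275 + £968.75 = £2243.75, below the £6200 cap — no reduction.

£968.75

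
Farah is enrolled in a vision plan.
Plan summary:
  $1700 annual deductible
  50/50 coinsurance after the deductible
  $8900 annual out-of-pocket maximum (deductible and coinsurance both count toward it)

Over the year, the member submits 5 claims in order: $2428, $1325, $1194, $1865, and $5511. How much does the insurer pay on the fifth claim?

#1 ($2428): $1700 to deductible, leaving $728; 50% of $728 = $364. Member owes $2064 (running OOP $2064). Insurer: $2428 − $2064 = $364.
#2 ($1325): 50% coinsurance on $1325 = $662.50. Member pays $662.50; OOP now $2726.50. Insurer: $1325 − $662.50 = $662.50.
#3 ($1194): 50% coinsurance on $1194 = $597. Member pays $597; OOP now $3323.50. Plan pays $1194 − $597 = $597.
#4 ($1865): 50% coinsurance on $1865 = $932.50. Cost to member: $932.50. OOP to date $4256. Plan pays $1865 − $932.50 = $932.50.
#5 ($5511): 50% coinsurance on $5511 = $2755.50. Member pays $2755.50; OOP now $7011.50. Plan pays $5511 − $2755.50 = $2755.50.

$2755.50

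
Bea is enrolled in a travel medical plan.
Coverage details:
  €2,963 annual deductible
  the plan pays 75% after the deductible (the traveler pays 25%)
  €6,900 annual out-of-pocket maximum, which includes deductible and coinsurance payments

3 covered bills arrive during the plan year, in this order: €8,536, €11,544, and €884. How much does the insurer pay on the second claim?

Claim 1 — €8,536: €2,963 to deductible, leaving €5,573; coinsurance €5,573 × 25% = €1,393.25. Cost to traveler: €4,356.25. OOP to date €4,356.25. Plan pays €8,536 − €4,356.25 = €4,179.75.
Claim 2 — €11,544: deductible met; 25% of €11,544 = €2,886. OOP would hit €7,242.25 > €6,900, so the cap limits the traveler to €6,900 − €4,356.25 = €2,543.75. Insurer: €11,544 − €2,543.75 = €9,000.25.

€9,000.25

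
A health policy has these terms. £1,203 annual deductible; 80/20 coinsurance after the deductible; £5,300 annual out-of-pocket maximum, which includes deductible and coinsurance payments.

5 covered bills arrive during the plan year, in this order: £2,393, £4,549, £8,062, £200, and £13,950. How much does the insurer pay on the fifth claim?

£12,653.20

#1 (£2,393): deductible takes £1,203, £1,190 remains; patient's 20% is £238. Cost to patient: £1,441. OOP to date £1,441. Insurer: £2,393 − £1,441 = £952.
#2 (£4,549): deductible met; 20% of £4,549 = £909.80. Patient pays £909.80; OOP now £2,350.80. Plan pays £4,549 − £909.80 = £3,639.20.
#3 (£8,062): deductible already satisfied, so patient's share is 20% × £8,062 = £1,612.40. Patient pays £1,612.40; OOP now £3,963.20. Plan pays £8,062 − £1,612.40 = £6,449.60.
#4 (£200): 20% coinsurance on £200 = £40. Patient owes £40 (running OOP £4,003.20). Plan pays £200 − £40 = £160.
#5 (£13,950): deductible already satisfied, so patient's share is 20% × £13,950 = £2,790. Adding that to £4,003.20 gives £6,793.20, past the £5,300 cap; patient pays only £5,300 − £4,003.20 = £1,296.80. Plan pays £13,950 − £1,296.80 = £12,653.20.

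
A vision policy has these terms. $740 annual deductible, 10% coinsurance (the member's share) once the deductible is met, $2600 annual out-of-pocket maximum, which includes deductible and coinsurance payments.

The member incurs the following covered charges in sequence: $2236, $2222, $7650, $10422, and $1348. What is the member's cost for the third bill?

#1 ($2236): $740 to deductible, leaving $1496; member's 10% is $149.60. Member owes $889.60 (running OOP $889.60).
#2 ($2222): deductible met; 10% of $2222 = $222.20. Member owes $222.20 (running OOP $1111.80).
#3 ($7650): deductible already satisfied, so member's share is 10% × $7650 = $765. Cost to member: $765. OOP to date $1876.80.

$765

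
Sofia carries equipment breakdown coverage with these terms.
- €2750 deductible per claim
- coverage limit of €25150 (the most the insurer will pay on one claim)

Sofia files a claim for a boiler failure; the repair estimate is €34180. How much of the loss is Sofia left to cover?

€9030

Less the €2750 deductible: €34180 − €2750 = €31430.
The €25150 per-incident cap binds; insurer pays €25150.
Business owner's share is the uncovered remainder: €34180 − €25150 = €9030.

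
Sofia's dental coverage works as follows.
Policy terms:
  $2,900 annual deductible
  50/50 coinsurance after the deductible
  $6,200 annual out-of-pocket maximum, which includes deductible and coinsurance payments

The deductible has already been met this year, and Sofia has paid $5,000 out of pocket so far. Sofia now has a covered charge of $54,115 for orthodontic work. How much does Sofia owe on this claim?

The deductible is already satisfied, so the full bill goes to coinsurance.
Coinsurance: $54,115 × 50% = $27,057.50.
Year-to-date out-of-pocket would reach $5,000 + $27,057.50 = $32,057.50, above the $6,200 maximum, so the patient pays only $6,200 − $5,000 = $1,200.

$1,200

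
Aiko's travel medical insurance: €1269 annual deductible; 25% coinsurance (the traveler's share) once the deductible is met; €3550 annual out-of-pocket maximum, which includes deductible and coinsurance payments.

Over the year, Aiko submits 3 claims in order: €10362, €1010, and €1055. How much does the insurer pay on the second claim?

Bill 1, €10362: €1269 to deductible, leaving €9093; 25% of €9093 = €2273.25. Cost to traveler: €3542.25. OOP to date €3542.25. Insurer: €10362 − €3542.25 = €6819.75.
Bill 2, €1010: deductible met; 25% of €1010 = €252.50. That would push OOP to €3794.75, over the €3550 cap, so traveler pays €3550 − €3542.25 = €7.75. Insurer: €1010 − €7.75 = €1002.25.

€1002.25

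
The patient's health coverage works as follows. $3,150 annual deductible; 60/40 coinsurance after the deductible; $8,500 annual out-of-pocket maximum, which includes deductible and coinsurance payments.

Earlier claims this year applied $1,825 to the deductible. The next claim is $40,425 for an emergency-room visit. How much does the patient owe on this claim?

$6,675

Deductible still to meet: $3,150 − $1,825 = $1,325.
After the $1,325 deductible portion, $40,425 − $1,325 = $39,100 is subject to coinsurance.
Coinsurance: $39,100 × 40% = $15,640.
Patient responsibility before any cap: $1,325 + $15,640 = $16,965.
That would bring total out-of-pocket to $18,790, past the $8,500 cap. The patient is capped at $8,500 − $1,825 = $6,675 on this claim.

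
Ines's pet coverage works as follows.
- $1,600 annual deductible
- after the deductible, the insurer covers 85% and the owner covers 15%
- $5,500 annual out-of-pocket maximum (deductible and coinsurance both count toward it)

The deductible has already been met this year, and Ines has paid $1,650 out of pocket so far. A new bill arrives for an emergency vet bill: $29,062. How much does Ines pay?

$3,850

With the deductible met, the entire $29,062 is subject to coinsurance.
15% of $29,062 = $4,359.30 falls to the owner.
That would bring total out-of-pocket to $6,009.30, past the $5,500 cap. The owner is capped at $5,500 − $1,650 = $3,850 on this claim.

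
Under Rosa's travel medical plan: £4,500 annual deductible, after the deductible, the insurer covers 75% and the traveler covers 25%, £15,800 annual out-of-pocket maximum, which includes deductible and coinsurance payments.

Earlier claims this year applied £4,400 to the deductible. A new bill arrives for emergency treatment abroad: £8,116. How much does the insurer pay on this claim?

£6,012

Deductible still to meet: £4,500 − £4,400 = £100.
After the £100 deductible portion, £8,116 − £100 = £8,016 is subject to coinsurance.
Coinsurance: £8,016 × 25% = £2,004.
That puts the traveler's cost at £100 + £2,004 = £2,104 before any cap.
Year-to-date out-of-pocket becomes £4,400 + £2,104 = £6,504, still under the £15,800 maximum, so no cap applies.
The insurer covers the remainder: £8,116 − £2,104 = £6,012.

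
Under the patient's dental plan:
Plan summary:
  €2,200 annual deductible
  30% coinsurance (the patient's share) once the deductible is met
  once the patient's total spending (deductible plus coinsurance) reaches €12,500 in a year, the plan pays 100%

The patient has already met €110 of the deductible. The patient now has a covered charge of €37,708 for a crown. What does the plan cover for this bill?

€25,318

Remaining deductible: €2,200 − €110 = €2,090.
After the €2,090 deductible portion, €37,708 − €2,090 = €35,618 is subject to coinsurance.
30% of €35,618 = €10,685.40 falls to the patient.
So the patient owes €2,090 + €10,685.40 = €12,775.40 before any cap.
Year-to-date out-of-pocket would reach €110 + €12,775.40 = €12,885.40, above the €12,500 maximum, so the patient pays only €12,500 − €110 = €12,390.
Insurer pays the balance: €37,708 − €12,390 = €25,318.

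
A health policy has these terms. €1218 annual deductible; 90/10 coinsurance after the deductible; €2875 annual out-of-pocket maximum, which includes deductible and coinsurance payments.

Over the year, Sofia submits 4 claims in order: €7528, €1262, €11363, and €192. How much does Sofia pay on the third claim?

€899.80

#1 (€7528): €1218 to deductible, leaving €6310; coinsurance €6310 × 10% = €631. Patient owes €1849 (running OOP €1849).
#2 (€1262): 10% coinsurance on €1262 = €126.20. Patient owes €126.20 (running OOP €1975.20).
#3 (€11363): 10% coinsurance on €11363 = €1136.30. OOP would hit €3111.50 > €2875, so the cap limits the patient to €2875 − €1975.20 = €899.80.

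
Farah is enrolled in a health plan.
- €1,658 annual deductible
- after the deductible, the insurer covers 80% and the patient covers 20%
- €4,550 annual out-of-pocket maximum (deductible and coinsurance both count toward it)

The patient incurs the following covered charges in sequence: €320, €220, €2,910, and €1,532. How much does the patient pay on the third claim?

Claim 1 — €320: entire amount goes to the deductible. Cost to patient: €320. OOP to date €320.
Claim 2 — €220: fully absorbed by the deductible. Patient owes €220 (running OOP €540).
Claim 3 — €2,910: €1,118 finishes the deductible; €1,792 goes to coinsurance; 20% of €1,792 = €358.40. Patient owes €1,476.40 (running OOP €2,016.40).

€1,476.40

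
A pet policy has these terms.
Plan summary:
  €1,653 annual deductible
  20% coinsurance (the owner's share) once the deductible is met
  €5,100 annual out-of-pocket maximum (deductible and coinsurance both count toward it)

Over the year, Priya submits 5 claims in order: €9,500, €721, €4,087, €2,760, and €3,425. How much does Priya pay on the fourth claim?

Claim 1 — €9,500: €1,653 finishes the deductible; €7,847 goes to coinsurance; owner's 20% is €1,569.40. Owner owes €3,222.40 (running OOP €3,222.40).
Claim 2 — €721: deductible already satisfied, so owner's share is 20% × €721 = €144.20. Cost to owner: €144.20. OOP to date €3,366.60.
Claim 3 — €4,087: 20% coinsurance on €4,087 = €817.40. Owner pays €817.40; OOP now €4,184.
Claim 4 — €2,760: deductible already satisfied, so owner's share is 20% × €2,760 = €552. Owner pays €552; OOP now €4,736.

€552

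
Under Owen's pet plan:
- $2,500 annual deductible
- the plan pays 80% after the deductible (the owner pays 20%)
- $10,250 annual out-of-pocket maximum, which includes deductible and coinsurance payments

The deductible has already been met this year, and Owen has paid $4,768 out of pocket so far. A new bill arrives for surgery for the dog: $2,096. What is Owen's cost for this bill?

$419.20

With the deductible met, the entire $2,096 is subject to coinsurance.
20% of $2,096 = $419.20 falls to the owner.
Year-to-date out-of-pocket becomes $4,768 + $419.20 = $5,187.20, still under the $10,250 maximum, so no cap applies.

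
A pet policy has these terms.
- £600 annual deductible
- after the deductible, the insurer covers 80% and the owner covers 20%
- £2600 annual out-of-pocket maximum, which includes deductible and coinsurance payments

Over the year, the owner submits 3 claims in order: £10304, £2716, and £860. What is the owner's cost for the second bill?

£59.20

Claim 1 (£10304): deductible takes £600, £9704 remains; owner's 20% is £1940.80. Cost to owner: £2540.80. OOP to date £2540.80.
Claim 2 (£2716): deductible already satisfied, so owner's share is 20% × £2716 = £543.20. That would push OOP to £3084, over the £2600 cap, so owner pays £2600 − £2540.80 = £59.20.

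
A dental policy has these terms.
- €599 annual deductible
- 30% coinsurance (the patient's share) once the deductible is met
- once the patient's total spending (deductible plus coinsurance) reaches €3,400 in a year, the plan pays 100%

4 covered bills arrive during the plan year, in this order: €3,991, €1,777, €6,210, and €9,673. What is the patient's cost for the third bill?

€1,250.30

#1 (€3,991): €599 finishes the deductible; €3,392 goes to coinsurance; patient's 30% is €1,017.60. Patient owes €1,616.60 (running OOP €1,616.60).
#2 (€1,777): 30% coinsurance on €1,777 = €533.10. Cost to patient: €533.10. OOP to date €2,149.70.
#3 (€6,210): deductible met; 30% of €6,210 = €1,863. OOP would hit €4,012.70 > €3,400, so the cap limits the patient to €3,400 − €2,149.70 = €1,250.30.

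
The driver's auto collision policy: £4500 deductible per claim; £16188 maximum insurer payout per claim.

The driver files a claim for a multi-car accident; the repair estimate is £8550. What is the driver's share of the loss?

After the deductible, £8550 − £4500 = £4050 remains.
£4050 ≤ £16188, so the limit doesn't bind; insurer pays £4050.
Driver's share is the uncovered remainder: £8550 − £4050 = £4500.

£4500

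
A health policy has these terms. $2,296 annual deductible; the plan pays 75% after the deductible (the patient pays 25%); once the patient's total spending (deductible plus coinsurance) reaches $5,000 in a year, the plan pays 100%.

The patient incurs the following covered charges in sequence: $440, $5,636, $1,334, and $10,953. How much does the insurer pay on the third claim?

$1,000.50

#1 ($440): all of it applies to the deductible. Cost to patient: $440. OOP to date $440. Plan pays $440 − $440 = $0.
#2 ($5,636): $1,856 finishes the deductible; $3,780 goes to coinsurance; 25% of $3,780 = $945. Patient pays $2,801; OOP now $3,241. Plan pays $5,636 − $2,801 = $2,835.
#3 ($1,334): 25% coinsurance on $1,334 = $333.50. Patient pays $333.50; OOP now $3,574.50. Plan pays $1,334 − $333.50 = $1,000.50.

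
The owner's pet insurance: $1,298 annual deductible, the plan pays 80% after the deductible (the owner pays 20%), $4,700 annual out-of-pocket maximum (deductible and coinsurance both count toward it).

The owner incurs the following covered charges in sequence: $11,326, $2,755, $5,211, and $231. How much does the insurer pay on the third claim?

Bill 1, $11,326: $1,298 to deductible, leaving $10,028; owner's 20% is $2,005.60. Cost to owner: $3,303.60. OOP to date $3,303.60. Plan pays $11,326 − $3,303.60 = $8,022.40.
Bill 2, $2,755: 20% coinsurance on $2,755 = $551. Cost to owner: $551. OOP to date $3,854.60. Plan pays $2,755 − $551 = $2,204.
Bill 3, $5,211: deductible met; 20% of $5,211 = $1,042.20. OOP would hit $4,896.80 > $4,700, so the cap limits the owner to $4,700 − $3,854.60 = $845.40. Plan pays $5,211 − $845.40 = $4,365.60.

$4,365.60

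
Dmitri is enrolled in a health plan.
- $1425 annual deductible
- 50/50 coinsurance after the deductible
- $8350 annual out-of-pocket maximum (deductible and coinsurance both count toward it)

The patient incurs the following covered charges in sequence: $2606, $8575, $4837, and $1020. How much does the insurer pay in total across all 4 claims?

Claim 1 ($2606): deductible takes $1425, $1181 remains; coinsurance $1181 × 50% = $590.50. Patient pays $2015.50; OOP now $2015.50. Insurer: $2606 − $2015.50 = $590.50.
Claim 2 ($8575): deductible already satisfied, so patient's share is 50% × $8575 = $4287.50. Patient owes $4287.50 (running OOP $6303). Plan pays $8575 − $4287.50 = $4287.50.
Claim 3 ($4837): deductible met; 50% of $4837 = $2418.50. That would push OOP to $8721.50, over the $8350 cap, so patient pays $8350 − $6303 = $2047. Insurer: $4837 − $2047 = $2790.
Claim 4 ($1020): deductible met; 50% of $1020 = $510. That would push OOP to $8860, over the $8350 cap, so patient pays $8350 − $8350 = $0. Plan pays $1020 − $0 = $1020.
Insurer total: $590.50 + $4287.50 + $2790 + $1020 = $8688.

$8688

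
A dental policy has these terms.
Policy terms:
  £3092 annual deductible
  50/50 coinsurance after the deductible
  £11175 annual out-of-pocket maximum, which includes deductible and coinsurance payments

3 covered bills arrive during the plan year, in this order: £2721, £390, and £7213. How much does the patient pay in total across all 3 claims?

£6708

Claim 1 (£2721): entire amount goes to the deductible. Patient pays £2721; OOP now £2721.
Claim 2 (£390): £371 finishes the deductible; £19 goes to coinsurance; patient's 50% is £9.50. Patient pays £380.50; OOP now £3101.50.
Claim 3 (£7213): 50% coinsurance on £7213 = £3606.50. Patient pays £3606.50; OOP now £6708.
Summing the patient's payments: £2721 + £380.50 + £3606.50 = £6708.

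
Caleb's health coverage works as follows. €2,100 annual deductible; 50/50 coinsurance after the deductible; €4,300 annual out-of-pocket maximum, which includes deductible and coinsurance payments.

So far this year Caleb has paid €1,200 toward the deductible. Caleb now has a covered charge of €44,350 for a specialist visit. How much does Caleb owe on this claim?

€1,200 of the €2,100 deductible is already met, leaving €900.
That leaves €44,350 − €900 = €43,450 for coinsurance.
50% of €43,450 = €21,725 falls to the patient.
That puts the patient's cost at €900 + €21,725 = €22,625 before any cap.
Adding €22,625 to the €1,200 already spent would give €23,825, which exceeds the €4,300 cap; the patient pays just €4,300 − €1,200 = €3,100.

€3,100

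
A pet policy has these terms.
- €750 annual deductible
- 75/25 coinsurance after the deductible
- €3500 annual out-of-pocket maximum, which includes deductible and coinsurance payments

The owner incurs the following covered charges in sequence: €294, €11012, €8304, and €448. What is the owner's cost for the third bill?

#1 (€294): all of it applies to the deductible. Owner pays €294; OOP now €294.
#2 (€11012): €456 to deductible, leaving €10556; 25% of €10556 = €2639. Cost to owner: €3095. OOP to date €3389.
#3 (€8304): 25% coinsurance on €8304 = €2076. That would push OOP to €5465, over the €3500 cap, so owner pays €3500 − €3389 = €111.

€111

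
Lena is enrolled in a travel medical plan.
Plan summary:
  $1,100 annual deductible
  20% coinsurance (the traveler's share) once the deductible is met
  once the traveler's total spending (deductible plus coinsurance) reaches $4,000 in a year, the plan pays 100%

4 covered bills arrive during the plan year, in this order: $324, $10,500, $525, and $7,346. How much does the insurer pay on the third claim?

#1 ($324): entire amount goes to the deductible. Traveler pays $324; OOP now $324. Plan pays $324 − $324 = $0.
#2 ($10,500): $776 finishes the deductible; $9,724 goes to coinsurance; coinsurance $9,724 × 20% = $1,944.80. Traveler owes $2,720.80 (running OOP $3,044.80). Plan pays $10,500 − $2,720.80 = $7,779.20.
#3 ($525): deductible already satisfied, so traveler's share is 20% × $525 = $105. Traveler owes $105 (running OOP $3,149.80). Plan pays $525 − $105 = $420.

$420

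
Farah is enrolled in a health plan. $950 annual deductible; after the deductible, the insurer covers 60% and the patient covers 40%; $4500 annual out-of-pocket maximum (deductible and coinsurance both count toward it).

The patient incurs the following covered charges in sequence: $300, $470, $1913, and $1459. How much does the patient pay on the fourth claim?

Claim 1 — $300: entire amount goes to the deductible. Patient owes $300 (running OOP $300).
Claim 2 — $470: fully absorbed by the deductible. Cost to patient: $470. OOP to date $770.
Claim 3 — $1913: $180 finishes the deductible; $1733 goes to coinsurance; patient's 40% is $693.20. Patient owes $873.20 (running OOP $1643.20).
Claim 4 — $1459: deductible already satisfied, so patient's share is 40% × $1459 = $583.60. Patient owes $583.60 (running OOP $2226.80).

$583.60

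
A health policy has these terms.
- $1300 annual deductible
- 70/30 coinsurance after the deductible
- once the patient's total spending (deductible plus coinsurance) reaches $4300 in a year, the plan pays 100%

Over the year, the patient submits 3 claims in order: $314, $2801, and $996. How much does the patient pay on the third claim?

$298.80

Claim 1 — $314: fully absorbed by the deductible. Patient pays $314; OOP now $314.
Claim 2 — $2801: $986 finishes the deductible; $1815 goes to coinsurance; patient's 30% is $544.50. Cost to patient: $1530.50. OOP to date $1844.50.
Claim 3 — $996: deductible already satisfied, so patient's share is 30% × $996 = $298.80. Patient owes $298.80 (running OOP $2143.30).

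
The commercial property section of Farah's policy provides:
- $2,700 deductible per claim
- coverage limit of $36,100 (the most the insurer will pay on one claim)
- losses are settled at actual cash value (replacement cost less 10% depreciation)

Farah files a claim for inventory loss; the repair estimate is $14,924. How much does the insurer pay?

$10,731.60

Depreciate 10%: the covered value is $14,924 × 0.9 = $13,431.60.
After the deductible, $13,431.60 − $2,700 = $10,731.60 remains.
That's under the $36,100 cap, so the insurer reimburses the full $10,731.60.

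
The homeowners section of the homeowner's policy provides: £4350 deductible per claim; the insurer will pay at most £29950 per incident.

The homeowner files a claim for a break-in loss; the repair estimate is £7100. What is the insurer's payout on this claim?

£2750

After the deductible, £7100 − £4350 = £2750 remains.
That's under the £29950 cap, so the insurer reimburses the full £2750.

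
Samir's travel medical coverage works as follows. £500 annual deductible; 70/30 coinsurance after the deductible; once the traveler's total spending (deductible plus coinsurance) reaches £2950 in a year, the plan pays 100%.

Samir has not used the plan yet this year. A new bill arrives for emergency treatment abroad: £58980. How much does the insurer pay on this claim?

Deductible not yet touched, so the first £500 of the bill goes to the deductible.
After the £500 deductible portion, £58980 − £500 = £58480 is subject to coinsurance.
Coinsurance: £58480 × 30% = £17544.
So the traveler owes £500 + £17544 = £18044 before any cap.
That would bring total out-of-pocket to £18044, past the £2950 cap. The traveler is capped at £2950 − £0 = £2950 on this claim.
The plan picks up £58980 − £2950 = £56030.

£56030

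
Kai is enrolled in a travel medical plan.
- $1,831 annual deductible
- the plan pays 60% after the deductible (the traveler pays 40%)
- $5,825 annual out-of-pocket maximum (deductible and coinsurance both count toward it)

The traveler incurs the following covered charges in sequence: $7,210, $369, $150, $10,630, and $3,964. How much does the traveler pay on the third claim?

Claim 1 ($7,210): $1,831 finishes the deductible; $5,379 goes to coinsurance; 40% of $5,379 = $2,151.60. Traveler owes $3,982.60 (running OOP $3,982.60).
Claim 2 ($369): deductible met; 40% of $369 = $147.60. Traveler pays $147.60; OOP now $4,130.20.
Claim 3 ($150): 40% coinsurance on $150 = $60. Traveler pays $60; OOP now $4,190.20.

$60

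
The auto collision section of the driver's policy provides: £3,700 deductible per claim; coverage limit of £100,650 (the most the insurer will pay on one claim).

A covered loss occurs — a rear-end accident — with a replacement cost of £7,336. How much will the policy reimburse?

Less the £3,700 deductible: £7,336 − £3,700 = £3,636.
£3,636 ≤ £100,650, so the limit doesn't bind; insurer pays £3,636.

£3,636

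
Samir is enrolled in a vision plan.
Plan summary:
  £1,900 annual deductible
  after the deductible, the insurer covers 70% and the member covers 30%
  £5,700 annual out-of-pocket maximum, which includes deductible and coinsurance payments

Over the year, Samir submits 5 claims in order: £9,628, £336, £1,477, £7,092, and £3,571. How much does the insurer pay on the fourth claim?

£6,154.30

Bill 1, £9,628: £1,900 to deductible, leaving £7,728; member's 30% is £2,318.40. Member pays £4,218.40; OOP now £4,218.40. Plan pays £9,628 − £4,218.40 = £5,409.60.
Bill 2, £336: 30% coinsurance on £336 = £100.80. Member pays £100.80; OOP now £4,319.20. Insurer: £336 − £100.80 = £235.20.
Bill 3, £1,477: deductible already satisfied, so member's share is 30% × £1,477 = £443.10. Member owes £443.10 (running OOP £4,762.30). Insurer: £1,477 − £443.10 = £1,033.90.
Bill 4, £7,092: 30% coinsurance on £7,092 = £2,127.60. That would push OOP to £6,889.90, over the £5,700 cap, so member pays £5,700 − £4,762.30 = £937.70. Plan pays £7,092 − £937.70 = £6,154.30.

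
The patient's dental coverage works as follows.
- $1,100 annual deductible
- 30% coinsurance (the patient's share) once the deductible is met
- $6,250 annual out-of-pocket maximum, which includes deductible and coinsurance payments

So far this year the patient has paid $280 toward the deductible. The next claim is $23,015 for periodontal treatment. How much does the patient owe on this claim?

$5,970

Deductible still to meet: $1,100 − $280 = $820.
After the $820 deductible portion, $23,015 − $820 = $22,195 is subject to coinsurance.
30% of $22,195 = $6,658.50 falls to the patient.
So the patient owes $820 + $6,658.50 = $7,478.50 before any cap.
Adding $7,478.50 to the $280 already spent would give $7,758.50, which exceeds the $6,250 cap; the patient pays just $6,250 − $280 = $5,970.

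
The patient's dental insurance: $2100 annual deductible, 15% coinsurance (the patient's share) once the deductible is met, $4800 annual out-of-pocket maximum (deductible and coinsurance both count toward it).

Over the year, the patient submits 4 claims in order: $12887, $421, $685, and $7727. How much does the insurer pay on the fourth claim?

$6810.95

Claim 1 ($12887): deductible takes $2100, $10787 remains; coinsurance $10787 × 15% = $1618.05. Patient owes $3718.05 (running OOP $3718.05). Insurer: $12887 − $3718.05 = $9168.95.
Claim 2 ($421): deductible met; 15% of $421 = $63.15. Patient owes $63.15 (running OOP $3781.20). Insurer: $421 − $63.15 = $357.85.
Claim 3 ($685): deductible met; 15% of $685 = $102.75. Patient owes $102.75 (running OOP $3883.95). Insurer: $685 − $102.75 = $582.25.
Claim 4 ($7727): 15% coinsurance on $7727 = $1159.05. That would push OOP to $5043, over the $4800 cap, so patient pays $4800 − $3883.95 = $916.05. Insurer: $7727 − $916.05 = $6810.95.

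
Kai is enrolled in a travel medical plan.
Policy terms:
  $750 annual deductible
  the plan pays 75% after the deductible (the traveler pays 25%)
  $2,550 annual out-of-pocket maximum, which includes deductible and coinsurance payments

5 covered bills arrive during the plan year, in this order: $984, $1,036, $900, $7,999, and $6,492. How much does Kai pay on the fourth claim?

Bill 1, $984: $750 finishes the deductible; $234 goes to coinsurance; traveler's 25% is $58.50. Traveler pays $808.50; OOP now $808.50.
Bill 2, $1,036: deductible already satisfied, so traveler's share is 25% × $1,036 = $259. Cost to traveler: $259. OOP to date $1,067.50.
Bill 3, $900: deductible met; 25% of $900 = $225. Cost to traveler: $225. OOP to date $1,292.50.
Bill 4, $7,999: deductible met; 25% of $7,999 = $1,999.75. Adding that to $1,292.50 gives $3,292.25, past the $2,550 cap; traveler pays only $2,550 − $1,292.50 = $1,257.50.

$1,257.50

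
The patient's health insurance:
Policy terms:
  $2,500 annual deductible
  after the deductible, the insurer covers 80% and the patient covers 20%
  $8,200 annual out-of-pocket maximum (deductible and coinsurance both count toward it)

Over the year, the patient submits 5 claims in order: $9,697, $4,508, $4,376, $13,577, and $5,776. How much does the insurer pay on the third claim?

$3,500.80

Claim 1 — $9,697: $2,500 finishes the deductible; $7,197 goes to coinsurance; patient's 20% is $1,439.40. Patient pays $3,939.40; OOP now $3,939.40. Plan pays $9,697 − $3,939.40 = $5,757.60.
Claim 2 — $4,508: 20% coinsurance on $4,508 = $901.60. Cost to patient: $901.60. OOP to date $4,841. Plan pays $4,508 − $901.60 = $3,606.40.
Claim 3 — $4,376: 20% coinsurance on $4,376 = $875.20. Patient pays $875.20; OOP now $5,716.20. Plan pays $4,376 − $875.20 = $3,500.80.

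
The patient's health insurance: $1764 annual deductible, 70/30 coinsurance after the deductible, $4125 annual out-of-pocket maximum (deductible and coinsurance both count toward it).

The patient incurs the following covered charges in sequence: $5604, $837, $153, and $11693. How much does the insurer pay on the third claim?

Bill 1, $5604: $1764 to deductible, leaving $3840; coinsurance $3840 × 30% = $1152. Patient pays $2916; OOP now $2916. Insurer: $5604 − $2916 = $2688.
Bill 2, $837: 30% coinsurance on $837 = $251.10. Cost to patient: $251.10. OOP to date $3167.10. Plan pays $837 − $251.10 = $585.90.
Bill 3, $153: 30% coinsurance on $153 = $45.90. Patient pays $45.90; OOP now $3213. Insurer: $153 − $45.90 = $107.10.

$107.10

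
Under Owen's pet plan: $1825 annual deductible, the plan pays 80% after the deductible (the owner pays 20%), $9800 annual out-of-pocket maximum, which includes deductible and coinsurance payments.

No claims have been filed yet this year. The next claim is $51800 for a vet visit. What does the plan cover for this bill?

Deductible not yet touched, so the first $1825 of the bill goes to the deductible.
The remaining $49975 (= $51800 − $1825) moves to coinsurance.
Owner's 20% share of $49975 is $9995.
That puts the owner's cost at $1825 + $9995 = $11820 before any cap.
Adding $11820 to the $0 already spent would give $11820, which exceeds the $9800 cap; the owner pays just $9800 − $0 = $9800.
The insurer covers the remainder: $51800 − $9800 = $42000.

$42000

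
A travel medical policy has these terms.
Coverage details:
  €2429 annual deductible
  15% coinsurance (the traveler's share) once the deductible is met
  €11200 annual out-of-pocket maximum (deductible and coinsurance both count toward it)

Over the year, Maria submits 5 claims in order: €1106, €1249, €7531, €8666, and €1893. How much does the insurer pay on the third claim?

Claim 1 — €1106: fully absorbed by the deductible. Cost to traveler: €1106. OOP to date €1106. Insurer: €1106 − €1106 = €0.
Claim 2 — €1249: all of it applies to the deductible. Traveler owes €1249 (running OOP €2355). Insurer: €1249 − €1249 = €0.
Claim 3 — €7531: deductible takes €74, €7457 remains; 15% of €7457 = €1118.55. Traveler owes €1192.55 (running OOP €3547.55). Plan pays €7531 − €1192.55 = €6338.45.

€6338.45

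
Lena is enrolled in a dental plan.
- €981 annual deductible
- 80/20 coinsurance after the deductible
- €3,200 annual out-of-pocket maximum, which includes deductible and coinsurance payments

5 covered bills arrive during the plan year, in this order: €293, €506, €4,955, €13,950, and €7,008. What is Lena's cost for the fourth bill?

Claim 1 — €293: all of it applies to the deductible. Patient pays €293; OOP now €293.
Claim 2 — €506: all of it applies to the deductible. Cost to patient: €506. OOP to date €799.
Claim 3 — €4,955: €182 finishes the deductible; €4,773 goes to coinsurance; patient's 20% is €954.60. Patient pays €1,136.60; OOP now €1,935.60.
Claim 4 — €13,950: deductible already satisfied, so patient's share is 20% × €13,950 = €2,790. That would push OOP to €4,725.60, over the €3,200 cap, so patient pays €3,200 − €1,935.60 = €1,264.40.

€1,264.40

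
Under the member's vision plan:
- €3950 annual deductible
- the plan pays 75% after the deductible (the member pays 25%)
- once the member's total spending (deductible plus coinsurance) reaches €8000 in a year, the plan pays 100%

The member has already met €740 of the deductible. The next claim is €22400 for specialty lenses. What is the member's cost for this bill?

Remaining deductible: €3950 − €740 = €3210.
After the €3210 deductible portion, €22400 − €3210 = €19190 is subject to coinsurance.
Member's 25% share of €19190 is €4797.50.
So the member owes €3210 + €4797.50 = €8007.50 before any cap.
Year-to-date out-of-pocket would reach €740 + €8007.50 = €8747.50, above the €8000 maximum, so the member pays only €8000 − €740 = €7260.

€7260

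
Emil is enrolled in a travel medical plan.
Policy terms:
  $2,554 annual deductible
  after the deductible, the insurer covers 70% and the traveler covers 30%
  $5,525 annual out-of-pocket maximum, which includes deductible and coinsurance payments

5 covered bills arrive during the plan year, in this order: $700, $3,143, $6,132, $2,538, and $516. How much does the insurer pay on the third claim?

Bill 1, $700: all of it applies to the deductible. Traveler owes $700 (running OOP $700). Insurer: $700 − $700 = $0.
Bill 2, $3,143: $1,854 to deductible, leaving $1,289; traveler's 30% is $386.70. Traveler owes $2,240.70 (running OOP $2,940.70). Plan pays $3,143 − $2,240.70 = $902.30.
Bill 3, $6,132: deductible met; 30% of $6,132 = $1,839.60. Cost to traveler: $1,839.60. OOP to date $4,780.30. Plan pays $6,132 − $1,839.60 = $4,292.40.

$4,292.40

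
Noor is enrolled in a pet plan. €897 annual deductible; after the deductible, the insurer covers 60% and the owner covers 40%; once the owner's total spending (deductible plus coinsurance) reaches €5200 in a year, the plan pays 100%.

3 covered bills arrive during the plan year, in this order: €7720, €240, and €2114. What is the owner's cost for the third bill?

€845.60

Bill 1, €7720: €897 to deductible, leaving €6823; 40% of €6823 = €2729.20. Cost to owner: €3626.20. OOP to date €3626.20.
Bill 2, €240: 40% coinsurance on €240 = €96. Cost to owner: €96. OOP to date €3722.20.
Bill 3, €2114: deductible already satisfied, so owner's share is 40% × €2114 = €845.60. Owner pays €845.60; OOP now €4567.80.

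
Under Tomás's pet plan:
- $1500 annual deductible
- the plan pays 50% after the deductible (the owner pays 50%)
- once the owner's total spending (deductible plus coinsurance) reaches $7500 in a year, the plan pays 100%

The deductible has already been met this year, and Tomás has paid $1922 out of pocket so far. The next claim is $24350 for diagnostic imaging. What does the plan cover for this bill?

$18772

With the deductible met, the entire $24350 is subject to coinsurance.
50% of $24350 = $12175 falls to the owner.
Year-to-date out-of-pocket would reach $1922 + $12175 = $14097, above the $7500 maximum, so the owner pays only $7500 − $1922 = $5578.
The insurer covers the remainder: $24350 − $5578 = $18772.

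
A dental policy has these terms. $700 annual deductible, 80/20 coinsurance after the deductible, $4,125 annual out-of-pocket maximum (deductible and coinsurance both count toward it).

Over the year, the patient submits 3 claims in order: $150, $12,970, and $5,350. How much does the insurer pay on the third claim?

$4,409

Claim 1 ($150): entire amount goes to the deductible. Patient pays $150; OOP now $150. Insurer: $150 − $150 = $0.
Claim 2 ($12,970): $550 finishes the deductible; $12,420 goes to coinsurance; 20% of $12,420 = $2,484. Patient pays $3,034; OOP now $3,184. Plan pays $12,970 − $3,034 = $9,936.
Claim 3 ($5,350): 20% coinsurance on $5,350 = $1,070. OOP would hit $4,254 > $4,125, so the cap limits the patient to $4,125 − $3,184 = $941. Insurer: $5,350 − $941 = $4,409.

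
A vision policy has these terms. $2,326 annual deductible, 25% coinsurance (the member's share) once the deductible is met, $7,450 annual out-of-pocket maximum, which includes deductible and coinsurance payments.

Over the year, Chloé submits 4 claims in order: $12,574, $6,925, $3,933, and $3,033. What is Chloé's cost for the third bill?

Claim 1 — $12,574: deductible takes $2,326, $10,248 remains; coinsurance $10,248 × 25% = $2,562. Member owes $4,888 (running OOP $4,888).
Claim 2 — $6,925: deductible already satisfied, so member's share is 25% × $6,925 = $1,731.25. Member owes $1,731.25 (running OOP $6,619.25).
Claim 3 — $3,933: deductible already satisfied, so member's share is 25% × $3,933 = $983.25. OOP would hit $7,602.50 > $7,450, so the cap limits the member to $7,450 − $6,619.25 = $830.75.

$830.75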